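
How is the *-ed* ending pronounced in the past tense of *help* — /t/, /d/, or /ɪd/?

/t/

The stem *help* ends in a voiceless consonant other than /t/.
The -ed suffix is realized as /ɪd/ after /t, d/; as /t/ after other voiceless consonants; and as /d/ after other voiced sounds.
So -ed on *help* is pronounced /t/.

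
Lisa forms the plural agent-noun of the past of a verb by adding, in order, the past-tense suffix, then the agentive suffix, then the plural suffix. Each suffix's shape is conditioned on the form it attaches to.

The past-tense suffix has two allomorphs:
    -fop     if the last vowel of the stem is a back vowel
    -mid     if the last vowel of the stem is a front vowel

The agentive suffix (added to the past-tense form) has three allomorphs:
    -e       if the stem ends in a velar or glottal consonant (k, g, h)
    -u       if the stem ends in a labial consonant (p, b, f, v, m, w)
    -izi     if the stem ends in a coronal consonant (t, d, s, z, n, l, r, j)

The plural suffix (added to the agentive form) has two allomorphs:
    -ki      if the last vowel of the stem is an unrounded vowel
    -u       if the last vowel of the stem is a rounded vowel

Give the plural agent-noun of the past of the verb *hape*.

*hape*: last vowel = /e/, a front vowel → -mid → *hapemid*.
Since the final consonant of the past-tense form *hapemid* is /d/ (coronal), it takes -izi, giving *hapemidizi*.
The agentive form *hapemidizi* — last vowel /i/ (an unrounded vowel) → -ki → *hapemidiziki*.

hapemidiziki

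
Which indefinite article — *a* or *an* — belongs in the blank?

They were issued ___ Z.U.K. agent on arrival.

The indefinite article is chosen by the initial *sound* of the following word, not its spelling.
The initialism *Z.U.K.* is read letter by letter; the first letter, Z, is pronounced /ziː/, which begins with a consonant sound.
So the article is *a*: They were issued a Z.U.K. agent on arrival.

a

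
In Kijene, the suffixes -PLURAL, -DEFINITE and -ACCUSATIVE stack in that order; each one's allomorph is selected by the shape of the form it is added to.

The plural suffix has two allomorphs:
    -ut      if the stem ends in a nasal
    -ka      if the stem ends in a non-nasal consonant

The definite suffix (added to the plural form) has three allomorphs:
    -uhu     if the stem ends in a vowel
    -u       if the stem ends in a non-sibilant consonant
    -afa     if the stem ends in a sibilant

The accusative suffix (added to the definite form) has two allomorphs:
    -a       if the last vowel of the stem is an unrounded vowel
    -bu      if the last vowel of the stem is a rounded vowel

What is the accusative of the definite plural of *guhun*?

guhunutubu

The final consonant of *guhun* is /n/, which is a nasal, so the plural suffix is -ut, giving *guhunut*.
Since the final sound of the plural form *guhunut* is /t/ (a non-sibilant consonant), it takes -u, giving *guhunutu*.
The definite form *guhunutu* — last vowel /u/ (a rounded vowel) → -bu → *guhunutubu*.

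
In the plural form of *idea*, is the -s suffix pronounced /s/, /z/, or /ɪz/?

/z/

The stem *idea* ends in a voiced non-sibilant sound.
The plural suffix surfaces as /ɪz/ after sibilants, /s/ after other voiceless consonants, and /z/ after other voiced sounds.
So the plural -s on *idea* is pronounced /z/.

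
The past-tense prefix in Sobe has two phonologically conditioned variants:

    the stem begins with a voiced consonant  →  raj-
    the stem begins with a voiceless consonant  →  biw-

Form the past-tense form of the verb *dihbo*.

*dihbo* — first consonant /d/ (voiced) → raj- → *rajdihbo*.

rajdihbo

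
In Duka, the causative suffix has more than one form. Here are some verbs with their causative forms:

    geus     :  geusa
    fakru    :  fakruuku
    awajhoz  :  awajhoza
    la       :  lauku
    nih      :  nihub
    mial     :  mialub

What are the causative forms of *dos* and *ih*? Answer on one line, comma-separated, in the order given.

The suffix is conditioned by the final sound: -a when the stem ends in a sibilant (*geus*, *awajhoz*); -ub when the stem ends in a non-sibilant consonant (*nih*, *mial*); -uku when the stem ends in a vowel (*fakru*, *la*).
The final sound of *dos* is /s/, which is a sibilant, so the suffix is -a, giving *dosa*.
*ih*: final sound = /h/, a non-sibilant consonant → -ub → *ihub*.

dosa, ihub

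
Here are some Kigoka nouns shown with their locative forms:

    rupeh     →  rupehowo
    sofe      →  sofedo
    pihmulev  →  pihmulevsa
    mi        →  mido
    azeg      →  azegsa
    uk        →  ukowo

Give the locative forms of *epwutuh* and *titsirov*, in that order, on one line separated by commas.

epwutuhowo, titsirovsa

Looking at the final sound of each stem: -owo when the stem ends in a voiceless consonant (*rupeh*, *uk*); -sa when the stem ends in a voiced consonant (*pihmulev*, *azeg*); -do when the stem ends in a vowel (*sofe*, *mi*).
*epwutuh* — final sound /h/ (a voiceless consonant) → -owo → *epwutuhowo*.
*titsirov* — final sound /v/ (a voiced consonant) → -sa → *titsirovsa*.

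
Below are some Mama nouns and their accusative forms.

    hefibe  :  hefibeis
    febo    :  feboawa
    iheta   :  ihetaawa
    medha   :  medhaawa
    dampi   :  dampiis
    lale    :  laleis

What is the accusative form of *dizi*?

diziis

Looking at the last vowel of each stem: -is when the last vowel of the stem is a front vowel (*hefibe*, *dampi*, *lale*); -awa when the last vowel of the stem is a back vowel (*febo*, *iheta*, *medha*).
The last vowel of *dizi* is /i/, which is a front vowel, so the suffix is -is, giving *diziis*.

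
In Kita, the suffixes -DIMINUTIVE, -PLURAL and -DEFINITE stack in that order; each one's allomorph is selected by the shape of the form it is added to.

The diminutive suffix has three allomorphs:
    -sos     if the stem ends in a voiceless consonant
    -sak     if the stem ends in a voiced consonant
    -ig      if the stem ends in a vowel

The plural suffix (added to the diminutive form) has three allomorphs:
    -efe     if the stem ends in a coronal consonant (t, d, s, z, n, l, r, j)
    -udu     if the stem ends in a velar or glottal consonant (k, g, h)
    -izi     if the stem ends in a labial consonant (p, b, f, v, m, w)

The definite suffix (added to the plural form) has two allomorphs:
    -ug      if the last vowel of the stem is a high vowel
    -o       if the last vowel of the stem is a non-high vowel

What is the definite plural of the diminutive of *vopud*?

vopudsakuduug

*vopud* — final sound /d/ (a voiced consonant) → -sak → *vopudsak*.
The diminutive form *vopudsak*: final consonant = /k/, velar/glottal → -udu → *vopudsakudu*.
The plural form *vopudsakudu* — last vowel /u/ (a high vowel) → -ug → *vopudsakuduug*.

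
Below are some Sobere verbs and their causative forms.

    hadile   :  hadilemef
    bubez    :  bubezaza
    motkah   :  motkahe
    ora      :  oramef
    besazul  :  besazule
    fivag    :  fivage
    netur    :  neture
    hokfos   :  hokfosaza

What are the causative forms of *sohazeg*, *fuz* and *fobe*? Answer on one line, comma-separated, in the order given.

sohazege, fuzaza, fobemef

Looking at the final sound of each stem: -aza when the stem ends in a sibilant (*bubez*, *hokfos*); -e when the stem ends in a non-sibilant consonant (*motkah*, *besazul*, *fivag*, *netur*); -mef when the stem ends in a vowel (*hadile*, *ora*).
Since the final sound of *sohazeg* is /g/ (a non-sibilant consonant), it takes -e, giving *sohazege*.
Since the final sound of *fuz* is /z/ (a sibilant), it takes -aza, giving *fuzaza*.
*fobe*: final sound = /e/, a vowel → -mef → *fobemef*.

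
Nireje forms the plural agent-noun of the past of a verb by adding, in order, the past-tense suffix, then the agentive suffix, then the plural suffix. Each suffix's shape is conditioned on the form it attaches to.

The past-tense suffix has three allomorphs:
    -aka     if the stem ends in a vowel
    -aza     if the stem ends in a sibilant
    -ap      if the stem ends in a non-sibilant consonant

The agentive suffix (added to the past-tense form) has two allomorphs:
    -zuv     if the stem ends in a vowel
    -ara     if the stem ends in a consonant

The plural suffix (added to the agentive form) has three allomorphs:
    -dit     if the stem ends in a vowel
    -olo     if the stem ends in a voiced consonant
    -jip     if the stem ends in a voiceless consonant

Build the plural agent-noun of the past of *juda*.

The final sound of *juda* is /a/, which is a vowel, so the past-tense suffix is -aka, giving *judaaka*.
The past-tense form *judaaka*: final sound = /a/, a vowel → -zuv → *judaakazuv*.
The final sound of the agentive form *judaakazuv* is /v/, which is a voiced consonant, so the plural suffix is -olo, giving *judaakazuvolo*.

judaakazuvolo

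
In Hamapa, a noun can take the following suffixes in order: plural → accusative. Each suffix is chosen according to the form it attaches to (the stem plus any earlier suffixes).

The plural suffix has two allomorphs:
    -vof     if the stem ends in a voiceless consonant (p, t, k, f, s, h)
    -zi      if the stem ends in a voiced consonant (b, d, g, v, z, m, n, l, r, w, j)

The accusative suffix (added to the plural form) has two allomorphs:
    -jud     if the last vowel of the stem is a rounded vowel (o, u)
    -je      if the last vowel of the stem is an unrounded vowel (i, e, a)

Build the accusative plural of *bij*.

bijzije

The final consonant of *bij* is /j/, which is voiced, so the plural suffix is -zi, giving *bijzi*.
The last vowel of the plural form *bijzi* is /i/, which is an unrounded vowel, so the accusative suffix is -je, giving *bijzije*.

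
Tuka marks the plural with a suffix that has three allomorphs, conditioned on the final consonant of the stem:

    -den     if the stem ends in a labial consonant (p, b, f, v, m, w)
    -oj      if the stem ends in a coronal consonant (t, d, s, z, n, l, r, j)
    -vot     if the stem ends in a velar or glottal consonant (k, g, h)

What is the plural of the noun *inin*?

ininoj

*inin* — final consonant /n/ (coronal) → -oj → *ininoj*.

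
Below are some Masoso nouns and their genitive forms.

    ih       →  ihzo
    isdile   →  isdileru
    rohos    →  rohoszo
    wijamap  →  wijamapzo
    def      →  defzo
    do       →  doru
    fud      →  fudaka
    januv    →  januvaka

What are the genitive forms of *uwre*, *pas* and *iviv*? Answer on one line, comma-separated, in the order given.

uwreru, paszo, ivivaka

The pattern is voicing of the final sound: -zo when the stem ends in a voiceless consonant (*ih*, *rohos*, *wijamap*, *def*); -aka when the stem ends in a voiced consonant (*fud*, *januv*); -ru when the stem ends in a vowel (*isdile*, *do*).
*uwre*: final sound = /e/, a vowel → -ru → *uwreru*.
*pas*: final sound = /s/, a voiceless consonant → -zo → *paszo*.
*iviv*: final sound = /v/, a voiced consonant → -aka → *ivivaka*.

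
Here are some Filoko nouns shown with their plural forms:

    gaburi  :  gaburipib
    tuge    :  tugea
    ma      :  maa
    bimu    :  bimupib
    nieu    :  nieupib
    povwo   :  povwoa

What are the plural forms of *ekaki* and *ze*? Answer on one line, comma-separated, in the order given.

ekakipib, zea

The alternation tracks the last vowel of the stem — -pib when the last vowel of the stem is a high vowel (*gaburi*, *bimu*, *nieu*); -a when the last vowel of the stem is a non-high vowel (*tuge*, *ma*, *povwo*).
*ekaki* — last vowel /i/ (a high vowel) → -pib → *ekakipib*.
*ze* — last vowel /e/ (a non-high vowel) → -a → *zea*.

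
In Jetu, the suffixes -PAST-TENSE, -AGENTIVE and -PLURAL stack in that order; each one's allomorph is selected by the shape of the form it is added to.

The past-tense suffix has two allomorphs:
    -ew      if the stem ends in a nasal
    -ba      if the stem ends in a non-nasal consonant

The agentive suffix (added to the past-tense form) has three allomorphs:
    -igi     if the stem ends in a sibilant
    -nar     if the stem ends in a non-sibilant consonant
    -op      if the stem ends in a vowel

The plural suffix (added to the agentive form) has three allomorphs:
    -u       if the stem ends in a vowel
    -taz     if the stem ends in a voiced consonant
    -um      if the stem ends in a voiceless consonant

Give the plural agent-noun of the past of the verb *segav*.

*segav* — final consonant /v/ (non-nasal) → -ba → *segavba*.
Since the final sound of the past-tense form *segavba* is /a/ (a vowel), it takes -op, giving *segavbaop*.
The agentive form *segavbaop* — final sound /p/ (a voiceless consonant) → -um → *segavbaopum*.

segavbaopum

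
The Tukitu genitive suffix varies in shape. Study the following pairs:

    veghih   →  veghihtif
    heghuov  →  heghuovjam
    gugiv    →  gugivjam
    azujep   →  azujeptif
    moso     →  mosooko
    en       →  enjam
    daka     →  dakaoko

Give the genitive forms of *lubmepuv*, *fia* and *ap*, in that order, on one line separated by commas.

lubmepuvjam, fiaoko, aptif

The suffix is conditioned by the final sound: -tif when the stem ends in a voiceless consonant (*veghih*, *azujep*); -jam when the stem ends in a voiced consonant (*heghuov*, *gugiv*, *en*); -oko when the stem ends in a vowel (*moso*, *daka*).
*lubmepuv*: final sound = /v/, a voiced consonant → -jam → *lubmepuvjam*.
Since the final sound of *fia* is /a/ (a vowel), it takes -oko, giving *fiaoko*.
*ap* — final sound /p/ (a voiceless consonant) → -tif → *aptif*.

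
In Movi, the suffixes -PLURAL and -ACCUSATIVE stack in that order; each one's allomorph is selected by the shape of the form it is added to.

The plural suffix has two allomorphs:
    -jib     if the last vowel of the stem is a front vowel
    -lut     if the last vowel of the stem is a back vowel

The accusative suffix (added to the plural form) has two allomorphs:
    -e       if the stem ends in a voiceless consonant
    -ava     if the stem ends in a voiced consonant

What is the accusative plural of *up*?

uplute

*up*: last vowel = /u/, a back vowel → -lut → *uplut*.
The plural form *uplut* — final consonant /t/ (voiceless) → -e → *uplute*.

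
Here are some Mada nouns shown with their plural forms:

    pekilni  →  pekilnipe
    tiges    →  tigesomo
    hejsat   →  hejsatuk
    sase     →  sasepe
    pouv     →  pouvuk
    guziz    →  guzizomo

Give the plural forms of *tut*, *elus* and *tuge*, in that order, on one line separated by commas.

tutuk, elusomo, tugepe

The suffix is conditioned by the final sound: -omo when the stem ends in a sibilant (*tiges*, *guziz*); -uk when the stem ends in a non-sibilant consonant (*hejsat*, *pouv*); -pe when the stem ends in a vowel (*pekilni*, *sase*).
*tut* — final sound /t/ (a non-sibilant consonant) → -uk → *tutuk*.
Since the final sound of *elus* is /s/ (a sibilant), it takes -omo, giving *elusomo*.
*tuge* — final sound /e/ (a vowel) → -pe → *tugepe*.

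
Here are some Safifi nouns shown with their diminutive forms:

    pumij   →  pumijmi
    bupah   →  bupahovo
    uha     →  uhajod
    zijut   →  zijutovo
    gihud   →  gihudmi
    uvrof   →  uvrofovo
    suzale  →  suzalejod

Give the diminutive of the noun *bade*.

badejod

Looking at the final sound of each stem: -ovo when the stem ends in a voiceless consonant (*bupah*, *zijut*, *uvrof*); -mi when the stem ends in a voiced consonant (*pumij*, *gihud*); -jod when the stem ends in a vowel (*uha*, *suzale*).
*bade*: final sound = /e/, a vowel → -jod → *badejod*.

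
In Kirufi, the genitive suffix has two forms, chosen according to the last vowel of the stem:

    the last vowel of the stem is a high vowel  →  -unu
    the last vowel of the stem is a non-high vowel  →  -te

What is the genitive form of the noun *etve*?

*etve* — last vowel /e/ (a non-high vowel) → -te → *etvete*.

etvete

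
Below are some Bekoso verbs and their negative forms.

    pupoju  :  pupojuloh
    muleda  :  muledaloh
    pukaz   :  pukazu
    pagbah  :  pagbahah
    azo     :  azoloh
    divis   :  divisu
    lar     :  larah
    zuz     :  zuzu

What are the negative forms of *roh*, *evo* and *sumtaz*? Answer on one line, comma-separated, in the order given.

Looking at the final sound of each stem: -u when the stem ends in a sibilant (*pukaz*, *divis*, *zuz*); -ah when the stem ends in a non-sibilant consonant (*pagbah*, *lar*); -loh when the stem ends in a vowel (*pupoju*, *muleda*, *azo*).
The final sound of *roh* is /h/, which is a non-sibilant consonant, so the suffix is -ah, giving *rohah*.
*evo*: final sound = /o/, a vowel → -loh → *evoloh*.
*sumtaz* — final sound /z/ (a sibilant) → -u → *sumtazu*.

rohah, evoloh, sumtazu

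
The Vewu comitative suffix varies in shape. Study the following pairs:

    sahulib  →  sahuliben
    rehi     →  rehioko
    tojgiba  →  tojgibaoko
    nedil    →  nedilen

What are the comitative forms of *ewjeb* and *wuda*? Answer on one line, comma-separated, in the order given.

The suffix is conditioned by the final sound: -en when the stem ends in a consonant (*sahulib*, *nedil*); -oko when the stem ends in a vowel (*rehi*, *tojgiba*).
Since the final sound of *ewjeb* is /b/ (a consonant), it takes -en, giving *ewjeben*.
Since the final sound of *wuda* is /a/ (a vowel), it takes -oko, giving *wudaoko*.

ewjeben, wudaoko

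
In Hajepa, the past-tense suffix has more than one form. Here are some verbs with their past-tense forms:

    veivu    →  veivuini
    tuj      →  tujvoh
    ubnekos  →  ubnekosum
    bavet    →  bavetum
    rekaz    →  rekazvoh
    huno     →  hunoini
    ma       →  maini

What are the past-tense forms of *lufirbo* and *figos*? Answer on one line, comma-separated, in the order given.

The suffix is conditioned by the final sound: -um when the stem ends in a voiceless consonant (*ubnekos*, *bavet*); -voh when the stem ends in a voiced consonant (*tuj*, *rekaz*); -ini when the stem ends in a vowel (*veivu*, *huno*, *ma*).
*lufirbo* — final sound /o/ (a vowel) → -ini → *lufirboini*.
The final sound of *figos* is /s/, which is a voiceless consonant, so the suffix is -um, giving *figosum*.

lufirboini, figosum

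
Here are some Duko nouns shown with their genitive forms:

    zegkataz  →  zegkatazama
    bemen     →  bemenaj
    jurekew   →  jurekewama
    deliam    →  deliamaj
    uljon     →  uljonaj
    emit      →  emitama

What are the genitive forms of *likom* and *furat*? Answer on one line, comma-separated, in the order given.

likomaj, furatama

Looking at the final consonant of each stem: -aj when the stem ends in a nasal (*bemen*, *deliam*, *uljon*); -ama when the stem ends in a non-nasal consonant (*zegkataz*, *jurekew*, *emit*).
Since the final consonant of *likom* is /m/ (a nasal), it takes -aj, giving *likomaj*.
*furat* — final consonant /t/ (non-nasal) → -ama → *furatama*.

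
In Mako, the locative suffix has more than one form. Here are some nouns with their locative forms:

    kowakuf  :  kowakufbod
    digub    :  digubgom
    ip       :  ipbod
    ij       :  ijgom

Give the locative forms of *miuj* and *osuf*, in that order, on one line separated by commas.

The alternation tracks the final consonant of the stem — -bod when the stem ends in a voiceless consonant (*kowakuf*, *ip*); -gom when the stem ends in a voiced consonant (*digub*, *ij*).
The final consonant of *miuj* is /j/, which is voiced, so the suffix is -gom, giving *miujgom*.
*osuf* — final consonant /f/ (voiceless) → -bod → *osufbod*.

miujgom, osufbod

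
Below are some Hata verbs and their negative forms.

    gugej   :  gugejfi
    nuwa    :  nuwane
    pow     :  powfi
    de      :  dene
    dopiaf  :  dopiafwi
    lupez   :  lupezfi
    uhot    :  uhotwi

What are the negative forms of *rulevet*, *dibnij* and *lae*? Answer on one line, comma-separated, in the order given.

rulevetwi, dibnijfi, laene

The suffix is conditioned by the final sound: -wi when the stem ends in a voiceless consonant (*dopiaf*, *uhot*); -fi when the stem ends in a voiced consonant (*gugej*, *pow*, *lupez*); -ne when the stem ends in a vowel (*nuwa*, *de*).
*rulevet* — final sound /t/ (a voiceless consonant) → -wi → *rulevetwi*.
*dibnij* — final sound /j/ (a voiced consonant) → -fi → *dibnijfi*.
*lae* — final sound /e/ (a vowel) → -ne → *laene*.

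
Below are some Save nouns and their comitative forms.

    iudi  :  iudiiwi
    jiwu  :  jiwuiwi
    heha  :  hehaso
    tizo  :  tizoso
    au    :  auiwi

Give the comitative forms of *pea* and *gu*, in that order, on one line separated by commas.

peaso, guiwi

The suffix is conditioned by the last vowel: -iwi when the last vowel of the stem is a high vowel (*iudi*, *jiwu*, *au*); -so when the last vowel of the stem is a non-high vowel (*heha*, *tizo*).
Since the last vowel of *pea* is /a/ (a non-high vowel), it takes -so, giving *peaso*.
*gu*: last vowel = /u/, a high vowel → -iwi → *guiwi*.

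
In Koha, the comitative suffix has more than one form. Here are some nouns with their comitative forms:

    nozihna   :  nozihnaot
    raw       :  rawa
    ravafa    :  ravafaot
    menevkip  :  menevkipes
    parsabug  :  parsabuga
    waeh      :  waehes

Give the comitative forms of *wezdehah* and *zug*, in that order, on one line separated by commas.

The suffix is conditioned by the final sound: -es when the stem ends in a voiceless consonant (*menevkip*, *waeh*); -a when the stem ends in a voiced consonant (*raw*, *parsabug*); -ot when the stem ends in a vowel (*nozihna*, *ravafa*).
Since the final sound of *wezdehah* is /h/ (a voiceless consonant), it takes -es, giving *wezdehahes*.
*zug* — final sound /g/ (a voiced consonant) → -a → *zuga*.

wezdehahes, zuga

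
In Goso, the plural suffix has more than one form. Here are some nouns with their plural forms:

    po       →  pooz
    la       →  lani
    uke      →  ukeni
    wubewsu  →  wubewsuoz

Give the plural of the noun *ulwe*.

ulweni

The alternation tracks the last vowel of the stem — -oz when the last vowel of the stem is a rounded vowel (*po*, *wubewsu*); -ni when the last vowel of the stem is an unrounded vowel (*la*, *uke*).
Since the last vowel of *ulwe* is /e/ (an unrounded vowel), it takes -ni, giving *ulweni*.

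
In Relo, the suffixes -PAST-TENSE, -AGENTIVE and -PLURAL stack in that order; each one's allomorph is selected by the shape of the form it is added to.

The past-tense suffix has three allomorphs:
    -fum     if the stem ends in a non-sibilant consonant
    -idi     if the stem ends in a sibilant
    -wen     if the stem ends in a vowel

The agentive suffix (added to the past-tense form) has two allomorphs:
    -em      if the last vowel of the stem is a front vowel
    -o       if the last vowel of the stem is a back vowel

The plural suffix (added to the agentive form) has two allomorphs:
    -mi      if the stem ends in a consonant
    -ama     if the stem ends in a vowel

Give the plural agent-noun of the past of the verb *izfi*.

Since the final sound of *izfi* is /i/ (a vowel), it takes -wen, giving *izfiwen*.
Since the last vowel of the past-tense form *izfiwen* is /e/ (a front vowel), it takes -em, giving *izfiwenem*.
Since the final sound of the agentive form *izfiwenem* is /m/ (a consonant), it takes -mi, giving *izfiwenemmi*.

izfiwenemmi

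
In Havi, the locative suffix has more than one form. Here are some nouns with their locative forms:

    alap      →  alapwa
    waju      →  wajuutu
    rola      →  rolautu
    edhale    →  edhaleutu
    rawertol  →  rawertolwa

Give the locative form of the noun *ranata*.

Looking at the final sound of each stem: -wa when the stem ends in a consonant (*alap*, *rawertol*); -utu when the stem ends in a vowel (*waju*, *rola*, *edhale*).
Since the final sound of *ranata* is /a/ (a vowel), it takes -utu, giving *ranatautu*.

ranatautu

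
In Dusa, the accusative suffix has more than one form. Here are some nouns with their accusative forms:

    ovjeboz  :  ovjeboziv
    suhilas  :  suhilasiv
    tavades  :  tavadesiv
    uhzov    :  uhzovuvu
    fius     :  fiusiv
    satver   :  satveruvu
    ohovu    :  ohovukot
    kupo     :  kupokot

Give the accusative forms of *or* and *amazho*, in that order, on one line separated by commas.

oruvu, amazhokot

The suffix is conditioned by the final sound: -iv when the stem ends in a sibilant (*ovjeboz*, *suhilas*, *tavades*, *fius*); -uvu when the stem ends in a non-sibilant consonant (*uhzov*, *satver*); -kot when the stem ends in a vowel (*ohovu*, *kupo*).
*or*: final sound = /r/, a non-sibilant consonant → -uvu → *oruvu*.
The final sound of *amazho* is /o/, which is a vowel, so the suffix is -kot, giving *amazhokot*.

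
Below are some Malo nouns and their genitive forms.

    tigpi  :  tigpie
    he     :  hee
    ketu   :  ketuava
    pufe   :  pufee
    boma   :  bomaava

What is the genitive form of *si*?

The suffix is conditioned by the last vowel: -e when the last vowel of the stem is a front vowel (*tigpi*, *he*, *pufe*); -ava when the last vowel of the stem is a back vowel (*ketu*, *boma*).
The last vowel of *si* is /i/, which is a front vowel, so the suffix is -e, giving *sie*.

sie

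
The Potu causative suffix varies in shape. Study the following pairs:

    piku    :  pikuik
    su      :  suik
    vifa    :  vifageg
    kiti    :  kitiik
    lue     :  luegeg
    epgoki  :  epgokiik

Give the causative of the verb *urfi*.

The pattern is height harmony: -ik when the last vowel of the stem is a high vowel (*piku*, *su*, *kiti*, *epgoki*); -geg when the last vowel of the stem is a non-high vowel (*vifa*, *lue*).
Since the last vowel of *urfi* is /i/ (a high vowel), it takes -ik, giving *urfiik*.

urfiik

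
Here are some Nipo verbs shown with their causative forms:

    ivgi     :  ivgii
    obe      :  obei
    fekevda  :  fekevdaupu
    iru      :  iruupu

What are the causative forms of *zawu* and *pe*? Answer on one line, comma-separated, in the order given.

zawuupu, pei

The suffix is conditioned by the last vowel: -i when the last vowel of the stem is a front vowel (*ivgi*, *obe*); -upu when the last vowel of the stem is a back vowel (*fekevda*, *iru*).
The last vowel of *zawu* is /u/, which is a back vowel, so the suffix is -upu, giving *zawuupu*.
*pe*: last vowel = /e/, a front vowel → -i → *pei*.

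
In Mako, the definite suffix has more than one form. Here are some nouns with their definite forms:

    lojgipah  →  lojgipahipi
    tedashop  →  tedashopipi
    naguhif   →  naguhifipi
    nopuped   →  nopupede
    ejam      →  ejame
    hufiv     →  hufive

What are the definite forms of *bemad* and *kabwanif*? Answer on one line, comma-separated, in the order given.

bemade, kabwanifipi

The suffix is conditioned by the final consonant: -ipi when the stem ends in a voiceless consonant (*lojgipah*, *tedashop*, *naguhif*); -e when the stem ends in a voiced consonant (*nopuped*, *ejam*, *hufiv*).
*bemad*: final consonant = /d/, voiced → -e → *bemade*.
The final consonant of *kabwanif* is /f/, which is voiceless, so the suffix is -ipi, giving *kabwanifipi*.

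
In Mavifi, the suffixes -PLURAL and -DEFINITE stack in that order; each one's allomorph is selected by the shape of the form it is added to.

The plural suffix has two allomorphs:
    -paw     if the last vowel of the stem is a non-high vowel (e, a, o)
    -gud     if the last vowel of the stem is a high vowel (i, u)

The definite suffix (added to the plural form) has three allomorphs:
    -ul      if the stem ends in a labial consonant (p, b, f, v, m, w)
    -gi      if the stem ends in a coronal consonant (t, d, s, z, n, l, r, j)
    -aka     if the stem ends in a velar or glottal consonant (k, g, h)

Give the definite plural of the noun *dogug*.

*dogug* — last vowel /u/ (a high vowel) → -gud → *doguggud*.
Since the final consonant of the plural form *doguggud* is /d/ (coronal), it takes -gi, giving *doguggudgi*.

doguggudgi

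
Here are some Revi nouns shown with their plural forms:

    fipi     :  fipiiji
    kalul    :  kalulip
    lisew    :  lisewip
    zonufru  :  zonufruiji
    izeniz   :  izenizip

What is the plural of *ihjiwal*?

ihjiwalip

The suffix is conditioned by the final sound: -ip when the stem ends in a consonant (*kalul*, *lisew*, *izeniz*); -iji when the stem ends in a vowel (*fipi*, *zonufru*).
The final sound of *ihjiwal* is /l/, which is a consonant, so the suffix is -ip, giving *ihjiwalip*.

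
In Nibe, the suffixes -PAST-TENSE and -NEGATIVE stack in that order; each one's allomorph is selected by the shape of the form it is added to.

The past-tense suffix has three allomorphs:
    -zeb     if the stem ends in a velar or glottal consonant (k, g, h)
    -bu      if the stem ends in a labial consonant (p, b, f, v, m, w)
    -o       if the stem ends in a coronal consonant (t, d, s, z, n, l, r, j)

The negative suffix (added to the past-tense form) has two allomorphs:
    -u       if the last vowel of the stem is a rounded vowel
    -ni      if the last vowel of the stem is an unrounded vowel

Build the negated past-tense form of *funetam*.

funetambuu

*funetam* — final consonant /m/ (labial) → -bu → *funetambu*.
The past-tense form *funetambu*: last vowel = /u/, a rounded vowel → -u → *funetambuu*.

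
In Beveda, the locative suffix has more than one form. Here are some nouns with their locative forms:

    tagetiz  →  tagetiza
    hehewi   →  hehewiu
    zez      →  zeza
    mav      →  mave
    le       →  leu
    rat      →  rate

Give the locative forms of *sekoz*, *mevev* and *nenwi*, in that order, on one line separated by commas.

sekoza, meveve, nenwiu

The pattern is sibilance of the final sound: -a when the stem ends in a sibilant (*tagetiz*, *zez*); -e when the stem ends in a non-sibilant consonant (*mav*, *rat*); -u when the stem ends in a vowel (*hehewi*, *le*).
*sekoz*: final sound = /z/, a sibilant → -a → *sekoza*.
The final sound of *mevev* is /v/, which is a non-sibilant consonant, so the suffix is -e, giving *meveve*.
Since the final sound of *nenwi* is /i/ (a vowel), it takes -u, giving *nenwiu*.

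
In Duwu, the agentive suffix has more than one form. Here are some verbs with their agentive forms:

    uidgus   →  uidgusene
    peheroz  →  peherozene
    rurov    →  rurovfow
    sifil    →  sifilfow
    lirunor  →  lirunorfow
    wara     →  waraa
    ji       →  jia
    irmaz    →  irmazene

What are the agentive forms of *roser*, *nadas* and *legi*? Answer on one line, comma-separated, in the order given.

Looking at the final sound of each stem: -ene when the stem ends in a sibilant (*uidgus*, *peheroz*, *irmaz*); -fow when the stem ends in a non-sibilant consonant (*rurov*, *sifil*, *lirunor*); -a when the stem ends in a vowel (*wara*, *ji*).
*roser* — final sound /r/ (a non-sibilant consonant) → -fow → *roserfow*.
Since the final sound of *nadas* is /s/ (a sibilant), it takes -ene, giving *nadasene*.
*legi*: final sound = /i/, a vowel → -a → *legia*.

roserfow, nadasene, legia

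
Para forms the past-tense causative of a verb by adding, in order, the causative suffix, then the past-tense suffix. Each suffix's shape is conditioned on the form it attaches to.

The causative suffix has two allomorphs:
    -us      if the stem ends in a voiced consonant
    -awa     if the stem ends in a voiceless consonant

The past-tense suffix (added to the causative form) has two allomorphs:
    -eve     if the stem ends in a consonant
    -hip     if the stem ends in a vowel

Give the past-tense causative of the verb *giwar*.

giwaruseve

*giwar*: final consonant = /r/, voiced → -us → *giwarus*.
Since the final sound of the causative form *giwarus* is /s/ (a consonant), it takes -eve, giving *giwaruseve*.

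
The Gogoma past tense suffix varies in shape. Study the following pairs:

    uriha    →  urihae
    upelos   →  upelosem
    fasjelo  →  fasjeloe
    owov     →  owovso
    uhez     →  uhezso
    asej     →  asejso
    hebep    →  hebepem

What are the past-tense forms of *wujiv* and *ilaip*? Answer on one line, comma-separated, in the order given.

wujivso, ilaipem

Looking at the final sound of each stem: -em when the stem ends in a voiceless consonant (*upelos*, *hebep*); -so when the stem ends in a voiced consonant (*owov*, *uhez*, *asej*); -e when the stem ends in a vowel (*uriha*, *fasjelo*).
Since the final sound of *wujiv* is /v/ (a voiced consonant), it takes -so, giving *wujivso*.
Since the final sound of *ilaip* is /p/ (a voiceless consonant), it takes -em, giving *ilaipem*.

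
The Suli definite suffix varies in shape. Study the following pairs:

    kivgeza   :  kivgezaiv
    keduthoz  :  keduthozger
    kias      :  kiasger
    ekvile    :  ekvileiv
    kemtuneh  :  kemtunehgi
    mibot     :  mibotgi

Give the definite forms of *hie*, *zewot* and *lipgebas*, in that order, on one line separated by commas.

The pattern is sibilance of the final sound: -ger when the stem ends in a sibilant (*keduthoz*, *kias*); -gi when the stem ends in a non-sibilant consonant (*kemtuneh*, *mibot*); -iv when the stem ends in a vowel (*kivgeza*, *ekvile*).
The final sound of *hie* is /e/, which is a vowel, so the suffix is -iv, giving *hieiv*.
*zewot* — final sound /t/ (a non-sibilant consonant) → -gi → *zewotgi*.
The final sound of *lipgebas* is /s/, which is a sibilant, so the suffix is -ger, giving *lipgebasger*.

hieiv, zewotgi, lipgebasger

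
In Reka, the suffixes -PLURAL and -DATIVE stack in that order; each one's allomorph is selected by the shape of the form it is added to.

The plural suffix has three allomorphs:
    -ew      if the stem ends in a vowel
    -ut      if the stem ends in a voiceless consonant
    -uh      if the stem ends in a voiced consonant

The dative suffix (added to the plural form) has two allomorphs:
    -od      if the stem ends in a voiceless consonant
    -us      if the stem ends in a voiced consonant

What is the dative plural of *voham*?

vohamuhod

The final sound of *voham* is /m/, which is a voiced consonant, so the plural suffix is -uh, giving *vohamuh*.
The plural form *vohamuh* — final consonant /h/ (voiceless) → -od → *vohamuhod*.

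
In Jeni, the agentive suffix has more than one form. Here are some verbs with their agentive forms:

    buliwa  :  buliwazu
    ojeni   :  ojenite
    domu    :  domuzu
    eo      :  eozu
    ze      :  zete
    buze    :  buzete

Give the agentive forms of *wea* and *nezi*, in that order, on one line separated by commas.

The pattern is front/back vowel harmony: -te when the last vowel of the stem is a front vowel (*ojeni*, *ze*, *buze*); -zu when the last vowel of the stem is a back vowel (*buliwa*, *domu*, *eo*).
Since the last vowel of *wea* is /a/ (a back vowel), it takes -zu, giving *weazu*.
*nezi* — last vowel /i/ (a front vowel) → -te → *nezite*.

weazu, nezite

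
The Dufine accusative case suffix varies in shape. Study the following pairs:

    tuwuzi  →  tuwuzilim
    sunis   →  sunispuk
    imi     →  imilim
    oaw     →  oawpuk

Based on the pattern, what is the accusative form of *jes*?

jespuk

The suffix is conditioned by the final sound: -puk when the stem ends in a consonant (*sunis*, *oaw*); -lim when the stem ends in a vowel (*tuwuzi*, *imi*).
The final sound of *jes* is /s/, which is a consonant, so the suffix is -puk, giving *jespuk*.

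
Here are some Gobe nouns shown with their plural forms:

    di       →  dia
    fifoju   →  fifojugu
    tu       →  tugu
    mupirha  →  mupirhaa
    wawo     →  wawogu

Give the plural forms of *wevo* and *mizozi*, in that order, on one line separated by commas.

The pattern is rounding harmony: -gu when the last vowel of the stem is a rounded vowel (*fifoju*, *tu*, *wawo*); -a when the last vowel of the stem is an unrounded vowel (*di*, *mupirha*).
The last vowel of *wevo* is /o/, which is a rounded vowel, so the suffix is -gu, giving *wevogu*.
*mizozi*: last vowel = /i/, an unrounded vowel → -a → *mizozia*.

wevogu, mizozia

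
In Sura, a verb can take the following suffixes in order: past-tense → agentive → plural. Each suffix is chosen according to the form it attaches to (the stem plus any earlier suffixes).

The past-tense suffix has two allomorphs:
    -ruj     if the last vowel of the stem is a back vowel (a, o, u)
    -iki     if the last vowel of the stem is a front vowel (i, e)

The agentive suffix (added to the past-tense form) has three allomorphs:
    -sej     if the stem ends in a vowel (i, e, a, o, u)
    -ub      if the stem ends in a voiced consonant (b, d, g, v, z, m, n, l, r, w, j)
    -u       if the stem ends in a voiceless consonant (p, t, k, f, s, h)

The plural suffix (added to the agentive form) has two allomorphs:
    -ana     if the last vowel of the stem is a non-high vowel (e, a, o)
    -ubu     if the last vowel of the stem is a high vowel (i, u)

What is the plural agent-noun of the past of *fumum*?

fumumrujububu

The last vowel of *fumum* is /u/, which is a back vowel, so the past-tense suffix is -ruj, giving *fumumruj*.
Since the final sound of the past-tense form *fumumruj* is /j/ (a voiced consonant), it takes -ub, giving *fumumrujub*.
The last vowel of the agentive form *fumumrujub* is /u/, which is a high vowel, so the plural suffix is -ubu, giving *fumumrujububu*.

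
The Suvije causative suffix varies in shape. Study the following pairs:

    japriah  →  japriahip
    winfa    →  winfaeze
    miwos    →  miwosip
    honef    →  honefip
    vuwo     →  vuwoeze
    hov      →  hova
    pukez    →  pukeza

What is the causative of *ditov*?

The alternation tracks the final sound of the stem — -ip when the stem ends in a voiceless consonant (*japriah*, *miwos*, *honef*); -a when the stem ends in a voiced consonant (*hov*, *pukez*); -eze when the stem ends in a vowel (*winfa*, *vuwo*).
Since the final sound of *ditov* is /v/ (a voiced consonant), it takes -a, giving *ditova*.

ditova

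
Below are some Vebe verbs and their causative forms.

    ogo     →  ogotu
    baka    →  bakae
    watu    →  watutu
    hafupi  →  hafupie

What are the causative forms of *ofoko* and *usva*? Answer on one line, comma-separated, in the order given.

ofokotu, usvae

The suffix is conditioned by the last vowel: -tu when the last vowel of the stem is a rounded vowel (*ogo*, *watu*); -e when the last vowel of the stem is an unrounded vowel (*baka*, *hafupi*).
The last vowel of *ofoko* is /o/, which is a rounded vowel, so the suffix is -tu, giving *ofokotu*.
Since the last vowel of *usva* is /a/ (an unrounded vowel), it takes -e, giving *usvae*.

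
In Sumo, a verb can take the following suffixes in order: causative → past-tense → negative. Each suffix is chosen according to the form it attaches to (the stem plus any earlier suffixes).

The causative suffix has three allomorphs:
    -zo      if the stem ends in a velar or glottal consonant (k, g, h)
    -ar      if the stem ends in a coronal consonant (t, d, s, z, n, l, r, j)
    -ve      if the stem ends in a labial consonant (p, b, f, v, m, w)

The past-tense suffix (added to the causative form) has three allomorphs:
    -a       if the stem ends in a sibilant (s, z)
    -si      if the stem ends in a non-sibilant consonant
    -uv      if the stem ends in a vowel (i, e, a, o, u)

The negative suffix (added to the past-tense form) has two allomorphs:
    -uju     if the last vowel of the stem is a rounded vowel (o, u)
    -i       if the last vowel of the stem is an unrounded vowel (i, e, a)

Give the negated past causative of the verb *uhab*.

*uhab*: final consonant = /b/, labial → -ve → *uhabve*.
The causative form *uhabve*: final sound = /e/, a vowel → -uv → *uhabveuv*.
The last vowel of the past-tense form *uhabveuv* is /u/, which is a rounded vowel, so the negative suffix is -uju, giving *uhabveuvuju*.

uhabveuvuju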